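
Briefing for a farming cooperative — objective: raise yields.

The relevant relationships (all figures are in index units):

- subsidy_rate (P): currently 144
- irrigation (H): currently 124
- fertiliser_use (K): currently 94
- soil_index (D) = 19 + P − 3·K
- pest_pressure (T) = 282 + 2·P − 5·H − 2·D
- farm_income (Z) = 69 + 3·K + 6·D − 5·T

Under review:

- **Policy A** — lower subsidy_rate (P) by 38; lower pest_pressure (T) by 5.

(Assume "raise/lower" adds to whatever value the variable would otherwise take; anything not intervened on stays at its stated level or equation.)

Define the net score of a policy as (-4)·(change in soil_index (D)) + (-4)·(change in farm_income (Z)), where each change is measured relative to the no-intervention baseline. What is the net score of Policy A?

964

Baseline:
  P = 144
  H = 124
  K = 94
  D = 19 + 144 − 3·94 = -119
  T = 282 + 2·144 − 5·124 − 2·(-119) = 188
  Z = 69 + 3·94 + 6·(-119) − 5·188 = -1303
Policy A (P − 38, T − 5):
  P = 144 − 38 = 106
  H = 124
  K = 94
  D = 19 + 106 − 3·94 = -157
  T = 282 + 2·106 − 5·124 − 2·(-157) (−5 from intervention) = 183
  Z = 69 + 3·94 + 6·(-157) − 5·183 = -1506
ΔD = -157 − (-119) = -38; ΔZ = -1506 − (-1303) = -203
Score = (-4)·(-38) + (-4)·(-203) = 964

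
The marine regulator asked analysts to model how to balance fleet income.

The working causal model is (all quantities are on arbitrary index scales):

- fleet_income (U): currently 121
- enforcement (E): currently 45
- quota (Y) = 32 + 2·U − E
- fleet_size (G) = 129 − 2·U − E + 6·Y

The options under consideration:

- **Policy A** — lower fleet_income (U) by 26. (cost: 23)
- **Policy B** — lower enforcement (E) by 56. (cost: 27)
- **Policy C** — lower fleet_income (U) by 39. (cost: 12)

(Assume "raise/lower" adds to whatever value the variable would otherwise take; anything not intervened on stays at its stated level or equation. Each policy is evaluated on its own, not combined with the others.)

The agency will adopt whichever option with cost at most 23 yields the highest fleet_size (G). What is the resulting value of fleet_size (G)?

956

Policy A (U − 26):
  U = 121 − 26 = 95
  E = 45
  Y = 32 + 2·95 − 45 = 177
  G = 129 − 2·95 − 45 + 6·177 = 956
Policy C (U − 39):
  U = 121 − 39 = 82
  E = 45
  Y = 32 + 2·82 − 45 = 151
  G = 129 − 2·82 − 45 + 6·151 = 826
Comparing — Policy A: G=956, Policy C: G=826. Highest is 956 (Policy A).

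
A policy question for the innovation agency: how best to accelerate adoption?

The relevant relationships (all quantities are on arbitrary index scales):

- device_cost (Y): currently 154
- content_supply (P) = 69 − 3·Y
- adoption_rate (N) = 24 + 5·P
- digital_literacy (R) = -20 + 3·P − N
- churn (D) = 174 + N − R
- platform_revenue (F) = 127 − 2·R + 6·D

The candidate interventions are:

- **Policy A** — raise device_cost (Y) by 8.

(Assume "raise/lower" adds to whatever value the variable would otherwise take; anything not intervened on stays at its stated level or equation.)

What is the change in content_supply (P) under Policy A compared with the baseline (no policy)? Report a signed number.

-24

Baseline:
  Y = 154
  P = 69 − 3·154 = -393
Policy A (Y + 8):
  Y = 154 + 8 = 162
  P = 69 − 3·162 = -417
Change in P: -417 − (-393) = -24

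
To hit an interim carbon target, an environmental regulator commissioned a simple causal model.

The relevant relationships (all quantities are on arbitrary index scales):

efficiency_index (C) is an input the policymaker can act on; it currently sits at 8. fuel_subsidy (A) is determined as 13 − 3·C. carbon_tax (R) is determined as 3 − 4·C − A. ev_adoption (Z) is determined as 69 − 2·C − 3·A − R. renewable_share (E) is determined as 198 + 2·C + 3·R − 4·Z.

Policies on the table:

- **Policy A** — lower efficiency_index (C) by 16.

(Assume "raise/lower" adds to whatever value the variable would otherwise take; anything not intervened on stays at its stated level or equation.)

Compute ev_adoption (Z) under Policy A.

Policy A (C − 16):
  C = 8 − 16 = -8
  A = 13 − 3·(-8) = 37
  R = 3 − 4·(-8) − 37 = -2
  Z = 69 − 2·(-8) − 3·37 − (-2) = -24

-24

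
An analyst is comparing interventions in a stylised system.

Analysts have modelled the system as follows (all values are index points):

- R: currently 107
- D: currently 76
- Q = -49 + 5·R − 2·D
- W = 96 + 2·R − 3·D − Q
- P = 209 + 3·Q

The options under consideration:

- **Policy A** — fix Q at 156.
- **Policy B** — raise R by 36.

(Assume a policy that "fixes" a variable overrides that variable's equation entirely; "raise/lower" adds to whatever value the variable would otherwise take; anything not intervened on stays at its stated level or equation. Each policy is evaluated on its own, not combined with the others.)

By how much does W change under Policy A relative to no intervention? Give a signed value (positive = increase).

178

Baseline:
  R = 107
  D = 76
  Q = -49 + 5·107 − 2·76 = 334
  W = 96 + 2·107 − 3·76 − 334 = -252
Policy A (Q := 156):
  R = 107
  D = 76
  Q = 156
  W = 96 + 2·107 − 3·76 − 156 = -74
Change in W: -74 − (-252) = 178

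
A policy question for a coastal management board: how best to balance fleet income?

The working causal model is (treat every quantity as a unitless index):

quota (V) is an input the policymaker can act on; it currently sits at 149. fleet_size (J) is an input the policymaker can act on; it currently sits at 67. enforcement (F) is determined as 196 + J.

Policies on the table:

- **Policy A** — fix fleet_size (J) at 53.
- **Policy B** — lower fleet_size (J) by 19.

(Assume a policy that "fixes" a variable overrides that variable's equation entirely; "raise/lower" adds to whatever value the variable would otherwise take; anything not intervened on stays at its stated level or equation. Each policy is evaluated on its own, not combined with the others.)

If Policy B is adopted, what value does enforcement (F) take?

Policy B (J − 19):
  J = 67 − 19 = 48
  F = 196 + 48 = 244

244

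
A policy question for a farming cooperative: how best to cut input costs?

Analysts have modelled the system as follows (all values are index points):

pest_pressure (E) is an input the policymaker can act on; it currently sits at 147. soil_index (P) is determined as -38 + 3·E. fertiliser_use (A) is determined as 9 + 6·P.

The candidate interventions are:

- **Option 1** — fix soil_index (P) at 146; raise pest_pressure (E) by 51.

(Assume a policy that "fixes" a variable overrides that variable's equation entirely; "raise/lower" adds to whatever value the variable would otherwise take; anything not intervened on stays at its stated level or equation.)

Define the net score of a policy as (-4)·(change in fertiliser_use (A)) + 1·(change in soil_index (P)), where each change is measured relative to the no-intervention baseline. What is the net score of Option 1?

Baseline:
  E = 147
  P = -38 + 3·147 = 403
  A = 9 + 6·403 = 2427
Option 1 (P := 146, E + 51):
  E = 147 + 51 = 198
  P = 146
  A = 9 + 6·146 = 885
ΔA = 885 − 2427 = -1542; ΔP = 146 − 403 = -257
Score = (-4)·(-1542) + 1·(-257) = 5911

5911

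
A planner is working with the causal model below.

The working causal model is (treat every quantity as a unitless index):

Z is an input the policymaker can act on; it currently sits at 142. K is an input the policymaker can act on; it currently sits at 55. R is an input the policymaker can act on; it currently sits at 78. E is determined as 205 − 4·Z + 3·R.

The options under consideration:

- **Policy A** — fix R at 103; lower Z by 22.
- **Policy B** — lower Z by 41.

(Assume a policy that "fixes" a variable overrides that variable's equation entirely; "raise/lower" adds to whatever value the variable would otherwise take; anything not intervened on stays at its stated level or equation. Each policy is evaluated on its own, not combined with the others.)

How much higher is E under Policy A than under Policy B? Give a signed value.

-1

Policy A (R := 103, Z − 22):
  Z = 142 − 22 = 120
  R = 103
  E = 205 − 4·120 + 3·103 = 34
Policy B (Z − 41):
  Z = 142 − 41 = 101
  R = 78
  E = 205 − 4·101 + 3·78 = 35
E: 34 − 35 = -1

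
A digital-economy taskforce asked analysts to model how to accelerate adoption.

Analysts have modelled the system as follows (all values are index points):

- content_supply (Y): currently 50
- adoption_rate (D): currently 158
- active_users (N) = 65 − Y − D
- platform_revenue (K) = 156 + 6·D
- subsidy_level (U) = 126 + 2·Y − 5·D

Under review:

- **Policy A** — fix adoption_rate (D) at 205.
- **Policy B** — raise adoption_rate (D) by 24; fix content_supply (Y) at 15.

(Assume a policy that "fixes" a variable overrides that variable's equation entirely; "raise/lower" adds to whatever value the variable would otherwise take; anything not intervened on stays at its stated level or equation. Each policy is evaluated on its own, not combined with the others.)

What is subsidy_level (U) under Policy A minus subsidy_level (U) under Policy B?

-45

Policy A (D := 205):
  Y = 50
  D = 205
  U = 126 + 2·50 − 5·205 = -799
Policy B (D + 24, Y := 15):
  Y = 15
  D = 158 + 24 = 182
  U = 126 + 2·15 − 5·182 = -754
U: -799 − (-754) = -45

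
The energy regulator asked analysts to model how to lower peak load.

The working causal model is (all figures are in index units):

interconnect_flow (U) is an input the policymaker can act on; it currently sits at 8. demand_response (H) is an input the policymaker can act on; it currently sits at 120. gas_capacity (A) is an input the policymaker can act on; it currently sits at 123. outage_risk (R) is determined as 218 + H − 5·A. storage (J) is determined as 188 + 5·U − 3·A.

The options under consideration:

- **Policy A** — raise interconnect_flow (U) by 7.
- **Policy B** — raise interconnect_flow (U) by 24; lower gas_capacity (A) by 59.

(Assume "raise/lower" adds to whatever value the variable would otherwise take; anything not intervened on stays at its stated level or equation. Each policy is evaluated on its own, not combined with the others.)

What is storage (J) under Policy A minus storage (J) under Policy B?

-262

Policy A (U + 7):
  U = 8 + 7 = 15
  A = 123
  J = 188 + 5·15 − 3·123 = -106
Policy B (U + 24, A − 59):
  U = 8 + 24 = 32
  A = 123 − 59 = 64
  J = 188 + 5·32 − 3·64 = 156
J: -106 − 156 = -262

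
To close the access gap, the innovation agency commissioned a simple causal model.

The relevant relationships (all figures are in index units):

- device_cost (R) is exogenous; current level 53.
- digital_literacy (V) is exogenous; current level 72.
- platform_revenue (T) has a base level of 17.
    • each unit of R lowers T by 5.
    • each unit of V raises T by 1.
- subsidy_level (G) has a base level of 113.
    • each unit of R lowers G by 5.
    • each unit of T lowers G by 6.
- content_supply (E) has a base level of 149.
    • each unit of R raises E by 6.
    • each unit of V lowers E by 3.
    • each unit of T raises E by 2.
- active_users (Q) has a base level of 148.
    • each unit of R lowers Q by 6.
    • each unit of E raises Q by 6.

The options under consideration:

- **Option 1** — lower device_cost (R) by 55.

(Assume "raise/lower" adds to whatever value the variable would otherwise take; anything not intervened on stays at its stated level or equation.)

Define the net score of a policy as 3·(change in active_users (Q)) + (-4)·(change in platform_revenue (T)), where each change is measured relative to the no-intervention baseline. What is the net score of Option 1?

3850

Baseline:
  R = 53
  V = 72
  T = 17 − 5·53 + 72 = -176
  E = 149 + 6·53 − 3·72 + 2·(-176) = -101
  Q = 148 − 6·53 + 6·(-101) = -776
Option 1 (R − 55):
  R = 53 − 55 = -2
  V = 72
  T = 17 − 5·(-2) + 72 = 99
  E = 149 + 6·(-2) − 3·72 + 2·99 = 119
  Q = 148 − 6·(-2) + 6·119 = 874
ΔQ = 874 − (-776) = 1650; ΔT = 99 − (-176) = 275
Score = 3·1650 + (-4)·275 = 3850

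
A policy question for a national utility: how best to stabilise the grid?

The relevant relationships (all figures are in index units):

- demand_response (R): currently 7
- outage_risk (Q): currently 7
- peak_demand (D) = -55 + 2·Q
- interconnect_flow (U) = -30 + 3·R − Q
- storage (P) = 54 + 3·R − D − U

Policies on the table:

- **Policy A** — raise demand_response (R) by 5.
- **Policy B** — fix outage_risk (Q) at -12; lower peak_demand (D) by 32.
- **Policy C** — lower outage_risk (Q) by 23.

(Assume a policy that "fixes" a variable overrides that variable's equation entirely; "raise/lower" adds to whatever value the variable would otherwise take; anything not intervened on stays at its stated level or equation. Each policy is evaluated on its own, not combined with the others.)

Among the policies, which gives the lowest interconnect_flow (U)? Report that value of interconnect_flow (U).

Policy A (R + 5):
  R = 7 + 5 = 12
  Q = 7
  U = -30 + 3·12 − 7 = -1
Policy B (Q := -12, D − 32):
  R = 7
  Q = -12
  U = -30 + 3·7 − (-12) = 3
Policy C (Q − 23):
  R = 7
  Q = 7 − 23 = -16
  U = -30 + 3·7 − (-16) = 7
Comparing — Policy A: U=-1, Policy B: U=3, Policy C: U=7. Lowest is -1 (Policy A).

-1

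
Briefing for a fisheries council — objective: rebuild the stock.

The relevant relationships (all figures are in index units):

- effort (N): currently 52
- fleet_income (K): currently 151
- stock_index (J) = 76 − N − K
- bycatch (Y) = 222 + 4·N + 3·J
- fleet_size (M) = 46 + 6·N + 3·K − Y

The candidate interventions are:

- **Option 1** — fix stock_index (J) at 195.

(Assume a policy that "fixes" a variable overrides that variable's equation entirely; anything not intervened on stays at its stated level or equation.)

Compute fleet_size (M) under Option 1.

Option 1 (J := 195):
  N = 52
  K = 151
  J = 195
  Y = 222 + 4·52 + 3·195 = 1015
  M = 46 + 6·52 + 3·151 − 1015 = -204

-204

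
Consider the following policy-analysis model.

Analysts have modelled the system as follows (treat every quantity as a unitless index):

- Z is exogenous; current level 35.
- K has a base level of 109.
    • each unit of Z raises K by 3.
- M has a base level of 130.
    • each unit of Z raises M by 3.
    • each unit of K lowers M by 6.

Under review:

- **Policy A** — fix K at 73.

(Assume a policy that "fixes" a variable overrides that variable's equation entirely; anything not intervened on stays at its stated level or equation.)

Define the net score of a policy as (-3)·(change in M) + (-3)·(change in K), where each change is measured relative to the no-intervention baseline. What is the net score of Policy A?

-2115

Baseline:
  Z = 35
  K = 109 + 3·35 = 214
  M = 130 + 3·35 − 6·214 = -1049
Policy A (K := 73):
  Z = 35
  K = 73
  M = 130 + 3·35 − 6·73 = -203
ΔM = -203 − (-1049) = 846; ΔK = 73 − 214 = -141
Score = (-3)·846 + (-3)·(-141) = -2115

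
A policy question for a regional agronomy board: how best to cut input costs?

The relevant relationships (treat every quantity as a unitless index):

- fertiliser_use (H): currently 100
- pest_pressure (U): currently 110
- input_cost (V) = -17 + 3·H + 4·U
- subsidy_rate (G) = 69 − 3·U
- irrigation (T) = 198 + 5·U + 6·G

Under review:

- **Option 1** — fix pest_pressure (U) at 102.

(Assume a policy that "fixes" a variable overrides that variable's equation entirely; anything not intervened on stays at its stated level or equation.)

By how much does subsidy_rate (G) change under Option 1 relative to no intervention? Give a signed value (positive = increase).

Baseline:
  U = 110
  G = 69 − 3·110 = -261
Option 1 (U := 102):
  U = 102
  G = 69 − 3·102 = -237
Change in G: -237 − (-261) = 24

24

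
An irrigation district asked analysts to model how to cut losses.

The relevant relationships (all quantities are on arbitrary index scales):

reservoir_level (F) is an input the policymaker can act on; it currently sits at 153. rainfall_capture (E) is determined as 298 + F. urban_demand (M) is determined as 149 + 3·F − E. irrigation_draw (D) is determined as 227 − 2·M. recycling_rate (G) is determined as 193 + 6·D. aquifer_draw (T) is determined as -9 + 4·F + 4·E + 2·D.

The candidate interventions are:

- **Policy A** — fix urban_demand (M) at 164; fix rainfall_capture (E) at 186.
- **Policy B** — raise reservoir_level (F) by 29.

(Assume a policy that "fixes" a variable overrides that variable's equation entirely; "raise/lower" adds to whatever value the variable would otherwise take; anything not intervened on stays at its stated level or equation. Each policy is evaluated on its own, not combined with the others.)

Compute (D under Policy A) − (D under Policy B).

102

Policy A (M := 164, E := 186):
  F = 153
  E = 186
  M = 164
  D = 227 − 2·164 = -101
Policy B (F + 29):
  F = 153 + 29 = 182
  E = 298 + 182 = 480
  M = 149 + 3·182 − 480 = 215
  D = 227 − 2·215 = -203
D: -101 − (-203) = 102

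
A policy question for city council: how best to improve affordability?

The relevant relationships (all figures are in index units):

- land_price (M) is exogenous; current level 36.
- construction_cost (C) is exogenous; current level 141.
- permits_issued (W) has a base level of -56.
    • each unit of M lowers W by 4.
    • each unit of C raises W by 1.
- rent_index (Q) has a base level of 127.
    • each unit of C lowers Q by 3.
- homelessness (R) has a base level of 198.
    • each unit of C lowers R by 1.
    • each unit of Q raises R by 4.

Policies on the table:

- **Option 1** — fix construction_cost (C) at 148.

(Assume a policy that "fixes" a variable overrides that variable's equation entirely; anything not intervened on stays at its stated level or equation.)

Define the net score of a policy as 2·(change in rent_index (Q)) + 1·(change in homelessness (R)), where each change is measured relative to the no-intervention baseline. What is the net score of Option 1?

-133

Baseline:
  C = 141
  Q = 127 − 3·141 = -296
  R = 198 − 141 + 4·(-296) = -1127
Option 1 (C := 148):
  C = 148
  Q = 127 − 3·148 = -317
  R = 198 − 148 + 4·(-317) = -1218
ΔQ = -317 − (-296) = -21; ΔR = -1218 − (-1127) = -91
Score = 2·(-21) + 1·(-91) = -133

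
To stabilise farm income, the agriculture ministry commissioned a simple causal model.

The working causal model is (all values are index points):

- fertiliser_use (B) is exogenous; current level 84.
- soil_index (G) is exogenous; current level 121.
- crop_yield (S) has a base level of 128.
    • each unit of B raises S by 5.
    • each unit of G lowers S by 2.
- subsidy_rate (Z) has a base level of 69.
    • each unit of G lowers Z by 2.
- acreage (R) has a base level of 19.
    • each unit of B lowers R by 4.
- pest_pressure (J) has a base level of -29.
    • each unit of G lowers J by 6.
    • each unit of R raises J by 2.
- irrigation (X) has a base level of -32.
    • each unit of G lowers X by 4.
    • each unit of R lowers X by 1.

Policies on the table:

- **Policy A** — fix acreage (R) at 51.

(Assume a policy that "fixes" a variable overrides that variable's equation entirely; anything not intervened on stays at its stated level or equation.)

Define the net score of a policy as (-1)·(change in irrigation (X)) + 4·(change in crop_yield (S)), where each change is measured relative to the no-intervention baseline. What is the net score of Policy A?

368

Baseline:
  B = 84
  G = 121
  S = 128 + 5·84 − 2·121 = 306
  R = 19 − 4·84 = -317
  X = -32 − 4·121 − (-317) = -199
Policy A (R := 51):
  B = 84
  G = 121
  S = 128 + 5·84 − 2·121 = 306
  R = 51
  X = -32 − 4·121 − 51 = -567
ΔX = -567 − (-199) = -368; ΔS = 306 − 306 = 0
Score = (-1)·(-368) + 4·0 = 368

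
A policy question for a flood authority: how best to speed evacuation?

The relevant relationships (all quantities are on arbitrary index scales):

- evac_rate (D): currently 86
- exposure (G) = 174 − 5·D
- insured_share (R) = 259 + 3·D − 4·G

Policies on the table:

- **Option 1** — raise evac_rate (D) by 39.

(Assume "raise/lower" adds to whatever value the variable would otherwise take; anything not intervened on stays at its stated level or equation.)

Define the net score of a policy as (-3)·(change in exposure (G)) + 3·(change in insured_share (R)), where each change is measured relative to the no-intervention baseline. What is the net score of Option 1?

3276

Baseline:
  D = 86
  G = 174 − 5·86 = -256
  R = 259 + 3·86 − 4·(-256) = 1541
Option 1 (D + 39):
  D = 86 + 39 = 125
  G = 174 − 5·125 = -451
  R = 259 + 3·125 − 4·(-451) = 2438
ΔG = -451 − (-256) = -195; ΔR = 2438 − 1541 = 897
Score = (-3)·(-195) + 3·897 = 3276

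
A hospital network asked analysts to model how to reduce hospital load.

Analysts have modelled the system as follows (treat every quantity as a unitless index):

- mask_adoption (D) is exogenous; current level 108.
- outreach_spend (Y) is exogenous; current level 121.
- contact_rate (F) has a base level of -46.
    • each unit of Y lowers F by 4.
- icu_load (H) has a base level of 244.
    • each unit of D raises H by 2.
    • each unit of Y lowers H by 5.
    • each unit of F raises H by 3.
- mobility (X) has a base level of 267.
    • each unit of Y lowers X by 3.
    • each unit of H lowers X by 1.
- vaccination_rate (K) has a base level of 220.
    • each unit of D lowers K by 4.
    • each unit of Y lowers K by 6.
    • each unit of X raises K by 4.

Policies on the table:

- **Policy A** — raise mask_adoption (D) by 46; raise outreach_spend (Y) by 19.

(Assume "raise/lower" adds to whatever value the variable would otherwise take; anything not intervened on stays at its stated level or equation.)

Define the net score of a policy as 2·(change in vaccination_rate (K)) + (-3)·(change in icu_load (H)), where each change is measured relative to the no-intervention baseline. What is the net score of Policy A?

1489

Baseline:
  D = 108
  Y = 121
  F = -46 − 4·121 = -530
  H = 244 + 2·108 − 5·121 + 3·(-530) = -1735
  X = 267 − 3·121 − (-1735) = 1639
  K = 220 − 4·108 − 6·121 + 4·1639 = 5618
Policy A (D + 46, Y + 19):
  D = 108 + 46 = 154
  Y = 121 + 19 = 140
  F = -46 − 4·140 = -606
  H = 244 + 2·154 − 5·140 + 3·(-606) = -1966
  X = 267 − 3·140 − (-1966) = 1813
  K = 220 − 4·154 − 6·140 + 4·1813 = 6016
ΔK = 6016 − 5618 = 398; ΔH = -1966 − (-1735) = -231
Score = 2·398 + (-3)·(-231) = 1489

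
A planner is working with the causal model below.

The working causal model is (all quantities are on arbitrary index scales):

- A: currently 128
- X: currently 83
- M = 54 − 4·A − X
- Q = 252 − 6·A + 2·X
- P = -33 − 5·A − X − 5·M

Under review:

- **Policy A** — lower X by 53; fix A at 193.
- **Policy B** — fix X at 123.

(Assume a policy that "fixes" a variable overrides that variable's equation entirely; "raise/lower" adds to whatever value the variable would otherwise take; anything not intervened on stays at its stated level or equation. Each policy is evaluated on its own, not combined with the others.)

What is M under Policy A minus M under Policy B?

Policy A (X − 53, A := 193):
  A = 193
  X = 83 − 53 = 30
  M = 54 − 4·193 − 30 = -748
Policy B (X := 123):
  A = 128
  X = 123
  M = 54 − 4·128 − 123 = -581
M: -748 − (-581) = -167

-167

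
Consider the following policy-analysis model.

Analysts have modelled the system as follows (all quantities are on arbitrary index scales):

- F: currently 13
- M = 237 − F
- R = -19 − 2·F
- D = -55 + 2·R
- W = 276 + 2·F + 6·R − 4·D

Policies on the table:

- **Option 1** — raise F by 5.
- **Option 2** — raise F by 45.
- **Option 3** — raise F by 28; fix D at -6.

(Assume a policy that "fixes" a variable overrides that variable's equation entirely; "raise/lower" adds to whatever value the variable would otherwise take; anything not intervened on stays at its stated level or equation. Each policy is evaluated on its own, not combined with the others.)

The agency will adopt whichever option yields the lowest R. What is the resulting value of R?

Option 1 (F + 5):
  F = 13 + 5 = 18
  R = -19 − 2·18 = -55
Option 2 (F + 45):
  F = 13 + 45 = 58
  R = -19 − 2·58 = -135
Option 3 (F + 28, D := -6):
  F = 13 + 28 = 41
  R = -19 − 2·41 = -101
Comparing — Option 1: R=-55, Option 2: R=-135, Option 3: R=-101. Lowest is -135 (Option 2).

-135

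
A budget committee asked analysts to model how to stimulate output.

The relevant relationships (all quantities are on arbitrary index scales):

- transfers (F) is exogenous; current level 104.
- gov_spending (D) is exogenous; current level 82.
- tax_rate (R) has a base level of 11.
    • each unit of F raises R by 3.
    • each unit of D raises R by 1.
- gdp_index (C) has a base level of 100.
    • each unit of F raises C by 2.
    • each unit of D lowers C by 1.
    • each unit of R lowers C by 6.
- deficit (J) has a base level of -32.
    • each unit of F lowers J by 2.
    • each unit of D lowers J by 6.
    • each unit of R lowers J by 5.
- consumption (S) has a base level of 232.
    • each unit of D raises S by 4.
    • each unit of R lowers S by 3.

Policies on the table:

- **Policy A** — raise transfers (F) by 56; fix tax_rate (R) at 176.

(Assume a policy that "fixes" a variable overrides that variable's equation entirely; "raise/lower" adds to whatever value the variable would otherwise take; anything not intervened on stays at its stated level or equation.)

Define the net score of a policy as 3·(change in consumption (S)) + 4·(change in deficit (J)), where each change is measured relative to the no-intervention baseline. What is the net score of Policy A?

6193

Baseline:
  F = 104
  D = 82
  R = 11 + 3·104 + 82 = 405
  J = -32 − 2·104 − 6·82 − 5·405 = -2757
  S = 232 + 4·82 − 3·405 = -655
Policy A (F + 56, R := 176):
  F = 104 + 56 = 160
  D = 82
  R = 176
  J = -32 − 2·160 − 6·82 − 5·176 = -1724
  S = 232 + 4·82 − 3·176 = 32
ΔS = 32 − (-655) = 687; ΔJ = -1724 − (-2757) = 1033
Score = 3·687 + 4·1033 = 6193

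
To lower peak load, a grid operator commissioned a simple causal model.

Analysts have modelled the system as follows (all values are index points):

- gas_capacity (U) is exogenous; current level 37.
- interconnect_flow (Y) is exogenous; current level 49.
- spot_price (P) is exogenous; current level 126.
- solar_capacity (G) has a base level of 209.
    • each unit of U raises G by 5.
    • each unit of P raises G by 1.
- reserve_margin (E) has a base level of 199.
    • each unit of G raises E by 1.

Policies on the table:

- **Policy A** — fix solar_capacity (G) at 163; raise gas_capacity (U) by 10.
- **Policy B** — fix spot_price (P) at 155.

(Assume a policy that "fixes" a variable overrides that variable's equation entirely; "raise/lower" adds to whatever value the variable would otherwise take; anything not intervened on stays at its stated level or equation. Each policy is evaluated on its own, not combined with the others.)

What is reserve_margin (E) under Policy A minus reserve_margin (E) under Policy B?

-386

Policy A (G := 163, U + 10):
  U = 37 + 10 = 47
  P = 126
  G = 163
  E = 199 + 163 = 362
Policy B (P := 155):
  U = 37
  P = 155
  G = 209 + 5·37 + 155 = 549
  E = 199 + 549 = 748
E: 362 − 748 = -386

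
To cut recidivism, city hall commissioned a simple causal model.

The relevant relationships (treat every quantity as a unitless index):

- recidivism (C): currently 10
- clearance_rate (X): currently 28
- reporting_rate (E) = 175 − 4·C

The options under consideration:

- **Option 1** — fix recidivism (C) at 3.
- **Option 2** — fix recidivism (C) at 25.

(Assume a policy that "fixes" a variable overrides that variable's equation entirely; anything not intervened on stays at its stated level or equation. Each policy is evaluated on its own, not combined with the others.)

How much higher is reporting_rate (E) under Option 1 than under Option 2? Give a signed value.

88

Option 1 (C := 3):
  C = 3
  E = 175 − 4·3 = 163
Option 2 (C := 25):
  C = 25
  E = 175 − 4·25 = 75
E: 163 − 75 = 88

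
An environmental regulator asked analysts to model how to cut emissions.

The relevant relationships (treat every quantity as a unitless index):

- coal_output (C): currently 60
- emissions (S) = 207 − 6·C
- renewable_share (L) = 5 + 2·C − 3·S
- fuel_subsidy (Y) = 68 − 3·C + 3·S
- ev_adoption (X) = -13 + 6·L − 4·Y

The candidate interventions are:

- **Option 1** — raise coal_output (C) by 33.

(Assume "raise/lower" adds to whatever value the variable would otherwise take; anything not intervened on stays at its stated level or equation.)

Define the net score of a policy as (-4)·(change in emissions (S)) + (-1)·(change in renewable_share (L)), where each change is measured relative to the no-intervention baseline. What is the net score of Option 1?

Baseline:
  C = 60
  S = 207 − 6·60 = -153
  L = 5 + 2·60 − 3·(-153) = 584
Option 1 (C + 33):
  C = 60 + 33 = 93
  S = 207 − 6·93 = -351
  L = 5 + 2·93 − 3·(-351) = 1244
ΔS = -351 − (-153) = -198; ΔL = 1244 − 584 = 660
Score = (-4)·(-198) + (-1)·660 = 132

132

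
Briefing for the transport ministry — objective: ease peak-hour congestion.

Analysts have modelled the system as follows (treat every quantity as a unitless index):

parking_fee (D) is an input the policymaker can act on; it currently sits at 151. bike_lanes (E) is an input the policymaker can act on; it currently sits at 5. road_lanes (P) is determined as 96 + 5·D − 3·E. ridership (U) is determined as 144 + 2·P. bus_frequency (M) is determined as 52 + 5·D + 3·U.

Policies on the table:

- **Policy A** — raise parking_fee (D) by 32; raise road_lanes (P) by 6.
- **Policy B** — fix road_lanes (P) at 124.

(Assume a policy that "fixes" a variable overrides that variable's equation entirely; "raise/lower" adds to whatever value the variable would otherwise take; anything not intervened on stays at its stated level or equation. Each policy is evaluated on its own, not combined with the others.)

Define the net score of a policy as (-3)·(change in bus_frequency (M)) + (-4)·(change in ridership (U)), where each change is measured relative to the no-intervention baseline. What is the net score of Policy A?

-4796

Baseline:
  D = 151
  E = 5
  P = 96 + 5·151 − 3·5 = 836
  U = 144 + 2·836 = 1816
  M = 52 + 5·151 + 3·1816 = 6255
Policy A (D + 32, P + 6):
  D = 151 + 32 = 183
  E = 5
  P = 96 + 5·183 − 3·5 (+6 from intervention) = 1002
  U = 144 + 2·1002 = 2148
  M = 52 + 5·183 + 3·2148 = 7411
ΔM = 7411 − 6255 = 1156; ΔU = 2148 − 1816 = 332
Score = (-3)·1156 + (-4)·332 = -4796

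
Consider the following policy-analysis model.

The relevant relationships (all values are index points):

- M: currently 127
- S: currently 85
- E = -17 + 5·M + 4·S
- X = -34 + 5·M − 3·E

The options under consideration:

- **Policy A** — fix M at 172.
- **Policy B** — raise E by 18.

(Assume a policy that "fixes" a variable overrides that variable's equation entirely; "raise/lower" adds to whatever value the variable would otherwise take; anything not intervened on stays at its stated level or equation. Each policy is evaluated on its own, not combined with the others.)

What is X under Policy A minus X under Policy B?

-396

Policy A (M := 172):
  M = 172
  S = 85
  E = -17 + 5·172 + 4·85 = 1183
  X = -34 + 5·172 − 3·1183 = -2723
Policy B (E + 18):
  M = 127
  S = 85
  E = -17 + 5·127 + 4·85 (+18 from intervention) = 976
  X = -34 + 5·127 − 3·976 = -2327
X: -2723 − (-2327) = -396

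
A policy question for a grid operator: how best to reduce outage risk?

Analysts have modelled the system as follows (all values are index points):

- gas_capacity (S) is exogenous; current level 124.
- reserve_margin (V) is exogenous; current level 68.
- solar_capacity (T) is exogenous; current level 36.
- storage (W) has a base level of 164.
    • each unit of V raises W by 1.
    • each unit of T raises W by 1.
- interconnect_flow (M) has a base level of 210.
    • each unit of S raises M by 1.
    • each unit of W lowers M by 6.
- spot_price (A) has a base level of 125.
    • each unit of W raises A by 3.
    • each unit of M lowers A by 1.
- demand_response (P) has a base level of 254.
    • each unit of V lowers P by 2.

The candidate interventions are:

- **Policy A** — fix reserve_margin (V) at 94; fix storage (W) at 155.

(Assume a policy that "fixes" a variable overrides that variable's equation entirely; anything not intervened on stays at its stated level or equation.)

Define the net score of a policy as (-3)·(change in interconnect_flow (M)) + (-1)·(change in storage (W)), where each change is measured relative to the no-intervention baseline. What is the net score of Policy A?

-1921

Baseline:
  S = 124
  V = 68
  T = 36
  W = 164 + 68 + 36 = 268
  M = 210 + 124 − 6·268 = -1274
Policy A (V := 94, W := 155):
  S = 124
  V = 94
  T = 36
  W = 155
  M = 210 + 124 − 6·155 = -596
ΔM = -596 − (-1274) = 678; ΔW = 155 − 268 = -113
Score = (-3)·678 + (-1)·(-113) = -1921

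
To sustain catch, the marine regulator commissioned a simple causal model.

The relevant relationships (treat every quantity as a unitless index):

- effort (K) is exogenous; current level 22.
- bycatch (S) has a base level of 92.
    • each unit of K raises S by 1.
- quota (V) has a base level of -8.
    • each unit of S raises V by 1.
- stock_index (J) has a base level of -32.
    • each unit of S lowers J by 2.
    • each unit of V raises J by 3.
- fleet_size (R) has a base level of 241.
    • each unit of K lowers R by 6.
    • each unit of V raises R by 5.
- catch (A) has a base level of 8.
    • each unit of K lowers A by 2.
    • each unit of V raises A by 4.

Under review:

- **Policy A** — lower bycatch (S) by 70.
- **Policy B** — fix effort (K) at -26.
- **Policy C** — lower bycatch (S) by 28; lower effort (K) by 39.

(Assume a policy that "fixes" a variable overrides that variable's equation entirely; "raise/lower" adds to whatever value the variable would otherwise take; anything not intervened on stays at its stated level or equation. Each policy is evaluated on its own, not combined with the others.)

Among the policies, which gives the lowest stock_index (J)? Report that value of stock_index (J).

Policy A (S − 70):
  K = 22
  S = 92 + 22 (−70 from intervention) = 44
  V = -8 + 44 = 36
  J = -32 − 2·44 + 3·36 = -12
Policy B (K := -26):
  K = -26
  S = 92 + (-26) = 66
  V = -8 + 66 = 58
  J = -32 − 2·66 + 3·58 = 10
Policy C (S − 28, K − 39):
  K = 22 − 39 = -17
  S = 92 + (-17) (−28 from intervention) = 47
  V = -8 + 47 = 39
  J = -32 − 2·47 + 3·39 = -9
Comparing — Policy A: J=-12, Policy B: J=10, Policy C: J=-9. Lowest is -12 (Policy A).

-12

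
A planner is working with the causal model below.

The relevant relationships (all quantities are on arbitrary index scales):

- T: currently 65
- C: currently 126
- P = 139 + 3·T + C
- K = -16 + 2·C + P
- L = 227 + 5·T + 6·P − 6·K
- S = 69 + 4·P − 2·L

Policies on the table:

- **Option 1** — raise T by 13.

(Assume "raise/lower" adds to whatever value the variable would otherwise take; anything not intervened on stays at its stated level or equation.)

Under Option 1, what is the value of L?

-799

Option 1 (T + 13):
  T = 65 + 13 = 78
  C = 126
  P = 139 + 3·78 + 126 = 499
  K = -16 + 2·126 + 499 = 735
  L = 227 + 5·78 + 6·499 − 6·735 = -799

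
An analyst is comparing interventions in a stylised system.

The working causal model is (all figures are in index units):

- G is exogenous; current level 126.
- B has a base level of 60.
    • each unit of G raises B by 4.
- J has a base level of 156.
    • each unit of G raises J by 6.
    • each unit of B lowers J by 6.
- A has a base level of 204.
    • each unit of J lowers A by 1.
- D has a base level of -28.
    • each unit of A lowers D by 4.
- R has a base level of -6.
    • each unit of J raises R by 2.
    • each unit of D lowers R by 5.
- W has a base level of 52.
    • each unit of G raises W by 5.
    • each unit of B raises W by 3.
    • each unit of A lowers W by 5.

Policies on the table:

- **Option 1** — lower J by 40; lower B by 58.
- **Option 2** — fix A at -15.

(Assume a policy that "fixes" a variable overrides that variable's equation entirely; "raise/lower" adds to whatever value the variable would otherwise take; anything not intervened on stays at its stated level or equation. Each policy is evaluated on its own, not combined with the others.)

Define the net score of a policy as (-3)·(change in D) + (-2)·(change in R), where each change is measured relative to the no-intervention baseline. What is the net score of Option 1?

Baseline:
  G = 126
  B = 60 + 4·126 = 564
  J = 156 + 6·126 − 6·564 = -2472
  A = 204 − (-2472) = 2676
  D = -28 − 4·2676 = -10732
  R = -6 + 2·(-2472) − 5·(-10732) = 48710
Option 1 (J − 40, B − 58):
  G = 126
  B = 60 + 4·126 (−58 from intervention) = 506
  J = 156 + 6·126 − 6·506 (−40 from intervention) = -2164
  A = 204 − (-2164) = 2368
  D = -28 − 4·2368 = -9500
  R = -6 + 2·(-2164) − 5·(-9500) = 43166
ΔD = -9500 − (-10732) = 1232; ΔR = 43166 − 48710 = -5544
Score = (-3)·1232 + (-2)·(-5544) = 7392

7392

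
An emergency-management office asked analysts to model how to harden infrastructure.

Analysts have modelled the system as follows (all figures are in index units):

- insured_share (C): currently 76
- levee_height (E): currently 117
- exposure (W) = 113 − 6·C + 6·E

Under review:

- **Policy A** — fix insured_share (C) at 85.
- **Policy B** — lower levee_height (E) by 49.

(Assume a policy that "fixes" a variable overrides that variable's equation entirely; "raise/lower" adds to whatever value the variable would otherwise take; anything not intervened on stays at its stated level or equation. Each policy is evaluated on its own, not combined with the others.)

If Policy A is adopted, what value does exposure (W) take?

305

Policy A (C := 85):
  C = 85
  E = 117
  W = 113 − 6·85 + 6·117 = 305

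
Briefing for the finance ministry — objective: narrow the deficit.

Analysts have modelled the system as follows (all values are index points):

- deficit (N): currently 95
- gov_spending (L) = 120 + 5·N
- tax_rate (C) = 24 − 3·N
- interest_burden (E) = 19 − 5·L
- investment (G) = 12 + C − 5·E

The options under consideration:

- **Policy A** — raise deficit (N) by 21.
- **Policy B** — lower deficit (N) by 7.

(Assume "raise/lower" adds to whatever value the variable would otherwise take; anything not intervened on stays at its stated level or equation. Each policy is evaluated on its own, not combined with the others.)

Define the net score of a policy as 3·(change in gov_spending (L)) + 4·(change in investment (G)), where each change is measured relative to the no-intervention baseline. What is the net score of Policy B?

Baseline:
  N = 95
  L = 120 + 5·95 = 595
  C = 24 − 3·95 = -261
  E = 19 − 5·595 = -2956
  G = 12 + (-261) − 5·(-2956) = 14531
Policy B (N − 7):
  N = 95 − 7 = 88
  L = 120 + 5·88 = 560
  C = 24 − 3·88 = -240
  E = 19 − 5·560 = -2781
  G = 12 + (-240) − 5·(-2781) = 13677
ΔL = 560 − 595 = -35; ΔG = 13677 − 14531 = -854
Score = 3·(-35) + 4·(-854) = -3521

-3521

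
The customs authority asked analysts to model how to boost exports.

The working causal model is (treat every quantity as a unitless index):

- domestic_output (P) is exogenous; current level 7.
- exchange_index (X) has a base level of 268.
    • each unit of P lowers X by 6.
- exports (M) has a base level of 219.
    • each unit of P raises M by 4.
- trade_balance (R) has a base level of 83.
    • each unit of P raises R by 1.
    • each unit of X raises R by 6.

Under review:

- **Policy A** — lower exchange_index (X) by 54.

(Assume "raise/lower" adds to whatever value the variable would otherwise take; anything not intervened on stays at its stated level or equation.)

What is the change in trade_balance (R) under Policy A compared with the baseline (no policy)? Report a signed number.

Baseline:
  P = 7
  X = 268 − 6·7 = 226
  R = 83 + 7 + 6·226 = 1446
Policy A (X − 54):
  P = 7
  X = 268 − 6·7 (−54 from intervention) = 172
  R = 83 + 7 + 6·172 = 1122
Change in R: 1122 − 1446 = -324

-324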